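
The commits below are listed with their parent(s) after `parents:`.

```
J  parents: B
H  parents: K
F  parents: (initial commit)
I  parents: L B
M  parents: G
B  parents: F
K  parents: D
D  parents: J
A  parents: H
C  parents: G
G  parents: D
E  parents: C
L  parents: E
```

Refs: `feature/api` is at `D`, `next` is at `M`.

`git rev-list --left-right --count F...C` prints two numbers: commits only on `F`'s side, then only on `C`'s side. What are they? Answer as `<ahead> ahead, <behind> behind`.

Reachable from F: {F}.
Reachable from C: {B, C, D, F, G, J}.
Only in F's history (ahead): {} — 0.
Only in C's history (behind): {B, C, D, G, J} — 5.

0 ahead, 5 behind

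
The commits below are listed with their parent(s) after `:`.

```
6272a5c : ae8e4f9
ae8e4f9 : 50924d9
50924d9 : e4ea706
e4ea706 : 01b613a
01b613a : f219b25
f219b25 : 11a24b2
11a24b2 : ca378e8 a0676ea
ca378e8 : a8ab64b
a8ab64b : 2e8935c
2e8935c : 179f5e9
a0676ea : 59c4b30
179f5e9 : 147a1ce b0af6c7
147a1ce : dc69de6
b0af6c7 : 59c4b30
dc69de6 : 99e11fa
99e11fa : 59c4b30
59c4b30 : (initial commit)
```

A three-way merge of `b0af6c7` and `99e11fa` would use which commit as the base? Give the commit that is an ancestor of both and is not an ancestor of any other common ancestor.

59c4b30

Ancestors of b0af6c7: {59c4b30, b0af6c7}.
Ancestors of 99e11fa: {59c4b30, 99e11fa}.
Common ancestors: {59c4b30}.
The only common ancestor is 59c4b30, so it is the merge base.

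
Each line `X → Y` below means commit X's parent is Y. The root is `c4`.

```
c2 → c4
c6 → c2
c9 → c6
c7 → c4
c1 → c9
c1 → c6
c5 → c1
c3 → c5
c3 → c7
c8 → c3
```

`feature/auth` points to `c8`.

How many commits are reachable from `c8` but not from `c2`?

Reachable from c8: {c1, c2, c3, c4, c5, c6, c7, c8, c9}.
Reachable from c2: {c2, c4}.
In c8's history but not c2's: {c1, c3, c5, c6, c7, c8, c9} — 7 commits.

7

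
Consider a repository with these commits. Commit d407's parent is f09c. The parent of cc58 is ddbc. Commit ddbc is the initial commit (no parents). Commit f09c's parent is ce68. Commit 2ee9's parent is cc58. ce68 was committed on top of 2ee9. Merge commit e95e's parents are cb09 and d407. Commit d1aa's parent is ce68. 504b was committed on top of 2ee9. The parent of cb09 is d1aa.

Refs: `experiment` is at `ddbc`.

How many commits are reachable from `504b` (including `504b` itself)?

4

Walking parent pointers from 504b: reachable set = {2ee9, 504b, cc58, ddbc}.
That is 4 commits.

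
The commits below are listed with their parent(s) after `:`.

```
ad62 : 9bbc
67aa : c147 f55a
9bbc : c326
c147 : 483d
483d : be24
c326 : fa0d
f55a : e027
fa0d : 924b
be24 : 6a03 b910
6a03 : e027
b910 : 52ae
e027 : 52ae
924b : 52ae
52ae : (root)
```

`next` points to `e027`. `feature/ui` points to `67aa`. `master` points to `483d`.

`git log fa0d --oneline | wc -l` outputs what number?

3

Walking parent pointers from fa0d: reachable set = {52ae, 924b, fa0d}.
That is 3 commits.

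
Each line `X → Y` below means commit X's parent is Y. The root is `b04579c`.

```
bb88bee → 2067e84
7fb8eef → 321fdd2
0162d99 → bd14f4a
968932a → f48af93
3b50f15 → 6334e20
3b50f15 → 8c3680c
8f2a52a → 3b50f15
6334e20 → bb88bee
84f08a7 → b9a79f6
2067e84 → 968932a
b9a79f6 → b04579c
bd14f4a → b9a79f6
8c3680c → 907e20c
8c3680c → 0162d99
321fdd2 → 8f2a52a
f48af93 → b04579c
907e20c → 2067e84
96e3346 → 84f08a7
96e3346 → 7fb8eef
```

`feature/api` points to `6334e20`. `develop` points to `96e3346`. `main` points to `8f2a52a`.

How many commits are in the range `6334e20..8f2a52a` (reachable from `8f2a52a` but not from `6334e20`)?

7

Reachable from 8f2a52a: {0162d99, 2067e84, 3b50f15, 6334e20, 8c3680c, 8f2a52a, 907e20c, 968932a, b04579c, b9a79f6, bb88bee, bd14f4a, f48af93}.
Reachable from 6334e20: {2067e84, 6334e20, 968932a, b04579c, bb88bee, f48af93}.
In 8f2a52a's history but not 6334e20's: {0162d99, 3b50f15, 8c3680c, 8f2a52a, 907e20c, b9a79f6, bd14f4a} — 7 commits.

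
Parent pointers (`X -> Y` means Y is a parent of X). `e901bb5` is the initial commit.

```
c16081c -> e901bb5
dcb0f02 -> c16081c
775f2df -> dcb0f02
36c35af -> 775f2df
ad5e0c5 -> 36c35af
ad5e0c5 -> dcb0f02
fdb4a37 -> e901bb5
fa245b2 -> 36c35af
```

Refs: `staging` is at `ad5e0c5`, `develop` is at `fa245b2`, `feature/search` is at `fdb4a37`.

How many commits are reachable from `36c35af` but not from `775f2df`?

1

Reachable from 36c35af: {36c35af, 775f2df, c16081c, dcb0f02, e901bb5}.
Reachable from 775f2df: {775f2df, c16081c, dcb0f02, e901bb5}.
In 36c35af's history but not 775f2df's: {36c35af} — 1 commit.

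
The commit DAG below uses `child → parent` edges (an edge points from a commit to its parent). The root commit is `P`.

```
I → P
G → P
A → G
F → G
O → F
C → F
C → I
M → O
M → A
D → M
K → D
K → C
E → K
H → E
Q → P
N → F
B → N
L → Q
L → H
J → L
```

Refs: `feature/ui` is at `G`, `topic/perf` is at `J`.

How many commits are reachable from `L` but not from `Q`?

12

Reachable from L: {A, C, D, E, F, G, H, I, K, L, M, O, P, Q}.
Reachable from Q: {P, Q}.
In L's history but not Q's: {A, C, D, E, F, G, H, I, K, L, M, O} — 12 commits.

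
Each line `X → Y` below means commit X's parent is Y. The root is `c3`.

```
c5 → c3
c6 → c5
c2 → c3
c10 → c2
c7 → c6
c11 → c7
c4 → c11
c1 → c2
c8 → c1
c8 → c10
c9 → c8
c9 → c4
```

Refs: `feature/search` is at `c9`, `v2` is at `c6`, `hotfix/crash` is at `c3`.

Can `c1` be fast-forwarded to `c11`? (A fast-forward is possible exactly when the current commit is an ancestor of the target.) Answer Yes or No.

No

A fast-forward from c1 to c11 is possible iff c1 is an ancestor of c11.
Ancestors of c11: {c11, c3, c5, c6, c7}.
c1 is not among them, so fast-forward is not possible.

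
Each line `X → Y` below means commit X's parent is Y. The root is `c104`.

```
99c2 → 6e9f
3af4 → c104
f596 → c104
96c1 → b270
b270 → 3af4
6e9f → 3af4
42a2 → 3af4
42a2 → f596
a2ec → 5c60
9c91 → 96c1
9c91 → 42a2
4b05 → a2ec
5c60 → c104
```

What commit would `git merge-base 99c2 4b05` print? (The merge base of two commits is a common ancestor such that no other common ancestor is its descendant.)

c104

Ancestors of 99c2: {3af4, 6e9f, 99c2, c104}.
Ancestors of 4b05: {4b05, 5c60, a2ec, c104}.
Common ancestors: {c104}.
The only common ancestor is c104, so it is the merge base.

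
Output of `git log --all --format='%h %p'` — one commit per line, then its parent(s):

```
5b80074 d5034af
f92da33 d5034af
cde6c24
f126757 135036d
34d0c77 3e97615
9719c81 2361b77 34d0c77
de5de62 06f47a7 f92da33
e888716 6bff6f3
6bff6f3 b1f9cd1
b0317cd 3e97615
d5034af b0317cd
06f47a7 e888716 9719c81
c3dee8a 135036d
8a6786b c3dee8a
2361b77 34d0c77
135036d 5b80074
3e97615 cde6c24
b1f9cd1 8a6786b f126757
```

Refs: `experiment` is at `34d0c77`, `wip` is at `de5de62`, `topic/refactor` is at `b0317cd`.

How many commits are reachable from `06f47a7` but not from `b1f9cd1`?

6

Reachable from 06f47a7: {06f47a7, 135036d, 2361b77, 34d0c77, 3e97615, 5b80074, 6bff6f3, 8a6786b, 9719c81, b0317cd, b1f9cd1, c3dee8a, cde6c24, d5034af, e888716, f126757}.
Reachable from b1f9cd1: {135036d, 3e97615, 5b80074, 8a6786b, b0317cd, b1f9cd1, c3dee8a, cde6c24, d5034af, f126757}.
In 06f47a7's history but not b1f9cd1's: {06f47a7, 2361b77, 34d0c77, 6bff6f3, 9719c81, e888716} — 6 commits.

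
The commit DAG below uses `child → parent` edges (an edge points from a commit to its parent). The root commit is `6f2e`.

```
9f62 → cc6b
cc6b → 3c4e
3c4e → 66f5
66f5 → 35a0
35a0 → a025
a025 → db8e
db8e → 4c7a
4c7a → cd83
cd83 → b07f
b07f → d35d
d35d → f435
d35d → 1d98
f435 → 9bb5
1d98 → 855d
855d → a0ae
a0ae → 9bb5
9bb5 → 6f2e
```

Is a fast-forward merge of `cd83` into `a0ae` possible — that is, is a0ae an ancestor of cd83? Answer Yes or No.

Yes

A fast-forward from a0ae to cd83 is possible iff a0ae is an ancestor of cd83.
Ancestors of cd83: {1d98, 6f2e, 855d, 9bb5, a0ae, b07f, cd83, d35d, f435}.
a0ae is among them, so fast-forward is possible.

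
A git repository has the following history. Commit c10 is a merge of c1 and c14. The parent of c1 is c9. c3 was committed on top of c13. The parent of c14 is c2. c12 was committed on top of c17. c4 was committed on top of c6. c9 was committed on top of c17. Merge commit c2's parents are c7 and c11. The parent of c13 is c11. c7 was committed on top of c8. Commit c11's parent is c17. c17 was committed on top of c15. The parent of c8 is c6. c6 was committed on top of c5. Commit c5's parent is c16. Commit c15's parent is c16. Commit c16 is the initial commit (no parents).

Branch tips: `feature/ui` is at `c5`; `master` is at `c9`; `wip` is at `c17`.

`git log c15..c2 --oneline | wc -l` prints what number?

7

Reachable from c2: {c11, c15, c16, c17, c2, c5, c6, c7, c8}.
Reachable from c15: {c15, c16}.
In c2's history but not c15's: {c11, c17, c2, c5, c6, c7, c8} — 7 commits.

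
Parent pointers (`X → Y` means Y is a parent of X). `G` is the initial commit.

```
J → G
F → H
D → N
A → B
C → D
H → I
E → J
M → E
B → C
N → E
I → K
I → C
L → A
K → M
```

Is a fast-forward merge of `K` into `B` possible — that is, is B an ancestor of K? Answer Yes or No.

A fast-forward from B to K is possible iff B is an ancestor of K.
Ancestors of K: {E, G, J, K, M}.
B is not among them, so fast-forward is not possible.

No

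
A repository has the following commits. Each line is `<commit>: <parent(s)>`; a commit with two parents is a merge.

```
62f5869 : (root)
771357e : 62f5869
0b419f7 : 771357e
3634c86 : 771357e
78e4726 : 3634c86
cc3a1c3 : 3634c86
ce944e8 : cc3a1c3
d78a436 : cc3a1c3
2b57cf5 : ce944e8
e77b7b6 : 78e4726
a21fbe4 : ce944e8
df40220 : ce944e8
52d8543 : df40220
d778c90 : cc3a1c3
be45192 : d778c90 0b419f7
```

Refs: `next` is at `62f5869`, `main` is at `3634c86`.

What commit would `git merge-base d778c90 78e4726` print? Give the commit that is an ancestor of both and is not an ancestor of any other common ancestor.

Ancestors of d778c90: {3634c86, 62f5869, 771357e, cc3a1c3, d778c90}.
Ancestors of 78e4726: {3634c86, 62f5869, 771357e, 78e4726}.
Common ancestors: {3634c86, 62f5869, 771357e}.
Among these, 3634c86 is not an ancestor of any other common ancestor — it is the merge base.

3634c86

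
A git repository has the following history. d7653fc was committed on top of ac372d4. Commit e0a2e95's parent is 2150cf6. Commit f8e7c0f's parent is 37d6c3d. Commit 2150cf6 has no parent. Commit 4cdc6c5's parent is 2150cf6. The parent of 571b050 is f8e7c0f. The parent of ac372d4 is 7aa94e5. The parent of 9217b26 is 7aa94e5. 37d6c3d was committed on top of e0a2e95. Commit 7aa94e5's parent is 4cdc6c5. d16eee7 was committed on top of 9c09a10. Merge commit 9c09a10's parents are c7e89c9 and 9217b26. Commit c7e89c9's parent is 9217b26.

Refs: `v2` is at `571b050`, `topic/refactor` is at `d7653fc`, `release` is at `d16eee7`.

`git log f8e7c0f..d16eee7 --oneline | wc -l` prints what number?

6

Reachable from d16eee7: {2150cf6, 4cdc6c5, 7aa94e5, 9217b26, 9c09a10, c7e89c9, d16eee7}.
Reachable from f8e7c0f: {2150cf6, 37d6c3d, e0a2e95, f8e7c0f}.
In d16eee7's history but not f8e7c0f's: {4cdc6c5, 7aa94e5, 9217b26, 9c09a10, c7e89c9, d16eee7} — 6 commits.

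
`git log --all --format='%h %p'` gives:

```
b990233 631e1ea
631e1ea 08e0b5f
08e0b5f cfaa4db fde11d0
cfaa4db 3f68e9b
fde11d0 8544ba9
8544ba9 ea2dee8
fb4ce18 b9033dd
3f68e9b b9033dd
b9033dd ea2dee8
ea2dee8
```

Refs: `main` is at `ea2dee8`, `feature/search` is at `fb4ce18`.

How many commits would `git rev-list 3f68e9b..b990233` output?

6

Reachable from b990233: {08e0b5f, 3f68e9b, 631e1ea, 8544ba9, b9033dd, b990233, cfaa4db, ea2dee8, fde11d0}.
Reachable from 3f68e9b: {3f68e9b, b9033dd, ea2dee8}.
In b990233's history but not 3f68e9b's: {08e0b5f, 631e1ea, 8544ba9, b990233, cfaa4db, fde11d0} — 6 commits.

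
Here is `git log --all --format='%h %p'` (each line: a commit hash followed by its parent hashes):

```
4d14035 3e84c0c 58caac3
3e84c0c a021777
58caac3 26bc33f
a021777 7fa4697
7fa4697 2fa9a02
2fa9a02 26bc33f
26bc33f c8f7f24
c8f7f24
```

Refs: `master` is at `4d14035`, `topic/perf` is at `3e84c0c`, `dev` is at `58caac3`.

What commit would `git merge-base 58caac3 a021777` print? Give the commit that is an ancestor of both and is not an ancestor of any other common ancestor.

26bc33f

Ancestors of 58caac3: {26bc33f, 58caac3, c8f7f24}.
Ancestors of a021777: {26bc33f, 2fa9a02, 7fa4697, a021777, c8f7f24}.
Common ancestors: {26bc33f, c8f7f24}.
Among these, 26bc33f is not an ancestor of any other common ancestor — it is the merge base.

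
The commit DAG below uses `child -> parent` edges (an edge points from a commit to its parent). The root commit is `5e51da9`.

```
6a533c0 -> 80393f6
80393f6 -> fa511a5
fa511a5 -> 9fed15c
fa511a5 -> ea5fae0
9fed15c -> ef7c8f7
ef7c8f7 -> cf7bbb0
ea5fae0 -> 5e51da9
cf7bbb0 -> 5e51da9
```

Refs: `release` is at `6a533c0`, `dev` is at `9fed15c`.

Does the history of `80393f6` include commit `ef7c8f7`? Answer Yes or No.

Ancestors of 80393f6 (commits reachable by following parents): {5e51da9, 80393f6, 9fed15c, cf7bbb0, ea5fae0, ef7c8f7, fa511a5}.
ef7c8f7 is in that set, so it is an ancestor of 80393f6.

Yes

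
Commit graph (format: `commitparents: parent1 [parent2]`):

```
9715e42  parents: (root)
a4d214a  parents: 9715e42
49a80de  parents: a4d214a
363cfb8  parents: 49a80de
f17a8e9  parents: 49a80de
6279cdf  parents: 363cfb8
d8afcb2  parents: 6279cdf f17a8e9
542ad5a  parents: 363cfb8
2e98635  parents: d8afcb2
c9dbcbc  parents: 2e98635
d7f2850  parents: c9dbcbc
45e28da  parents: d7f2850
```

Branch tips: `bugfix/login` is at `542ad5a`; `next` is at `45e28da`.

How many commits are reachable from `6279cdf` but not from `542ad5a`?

Reachable from 6279cdf: {363cfb8, 49a80de, 6279cdf, 9715e42, a4d214a}.
Reachable from 542ad5a: {363cfb8, 49a80de, 542ad5a, 9715e42, a4d214a}.
In 6279cdf's history but not 542ad5a's: {6279cdf} — 1 commit.

1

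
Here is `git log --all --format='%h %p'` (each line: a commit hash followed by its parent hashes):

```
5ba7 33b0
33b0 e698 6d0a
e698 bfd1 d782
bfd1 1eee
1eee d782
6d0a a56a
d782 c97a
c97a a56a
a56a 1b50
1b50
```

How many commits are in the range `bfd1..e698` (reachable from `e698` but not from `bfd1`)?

1

Reachable from e698: {1b50, 1eee, a56a, bfd1, c97a, d782, e698}.
Reachable from bfd1: {1b50, 1eee, a56a, bfd1, c97a, d782}.
In e698's history but not bfd1's: {e698} — 1 commit.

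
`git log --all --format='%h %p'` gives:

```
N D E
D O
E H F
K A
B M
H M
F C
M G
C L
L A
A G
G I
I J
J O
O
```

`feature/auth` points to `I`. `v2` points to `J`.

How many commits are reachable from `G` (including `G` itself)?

Walking parent pointers from G: reachable set = {G, I, J, O}.
That is 4 commits.

4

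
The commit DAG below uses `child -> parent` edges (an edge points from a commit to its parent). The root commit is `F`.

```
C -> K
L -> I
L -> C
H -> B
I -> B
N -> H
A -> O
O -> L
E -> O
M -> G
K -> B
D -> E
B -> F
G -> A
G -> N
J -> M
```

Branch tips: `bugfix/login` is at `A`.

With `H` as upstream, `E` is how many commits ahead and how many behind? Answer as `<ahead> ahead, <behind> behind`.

Reachable from E: {B, C, E, F, I, K, L, O}.
Reachable from H: {B, F, H}.
Only in E's history (ahead): {C, E, I, K, L, O} — 6.
Only in H's history (behind): {H} — 1.

6 ahead, 1 behind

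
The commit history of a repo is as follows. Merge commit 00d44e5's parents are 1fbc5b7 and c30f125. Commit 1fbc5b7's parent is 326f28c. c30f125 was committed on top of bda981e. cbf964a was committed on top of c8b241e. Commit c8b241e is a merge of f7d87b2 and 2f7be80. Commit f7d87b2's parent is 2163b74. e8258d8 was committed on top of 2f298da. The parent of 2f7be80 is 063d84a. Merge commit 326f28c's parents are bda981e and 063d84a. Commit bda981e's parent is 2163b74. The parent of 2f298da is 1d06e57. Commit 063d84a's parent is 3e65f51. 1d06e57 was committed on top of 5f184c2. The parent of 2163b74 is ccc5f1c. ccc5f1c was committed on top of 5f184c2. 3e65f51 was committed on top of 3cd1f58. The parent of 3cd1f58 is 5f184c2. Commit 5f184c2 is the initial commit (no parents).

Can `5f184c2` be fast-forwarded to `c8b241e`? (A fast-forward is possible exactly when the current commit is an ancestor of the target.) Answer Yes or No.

A fast-forward from 5f184c2 to c8b241e is possible iff 5f184c2 is an ancestor of c8b241e.
Ancestors of c8b241e: {063d84a, 2163b74, 2f7be80, 3cd1f58, 3e65f51, 5f184c2, c8b241e, ccc5f1c, f7d87b2}.
5f184c2 is among them, so fast-forward is possible.

Yes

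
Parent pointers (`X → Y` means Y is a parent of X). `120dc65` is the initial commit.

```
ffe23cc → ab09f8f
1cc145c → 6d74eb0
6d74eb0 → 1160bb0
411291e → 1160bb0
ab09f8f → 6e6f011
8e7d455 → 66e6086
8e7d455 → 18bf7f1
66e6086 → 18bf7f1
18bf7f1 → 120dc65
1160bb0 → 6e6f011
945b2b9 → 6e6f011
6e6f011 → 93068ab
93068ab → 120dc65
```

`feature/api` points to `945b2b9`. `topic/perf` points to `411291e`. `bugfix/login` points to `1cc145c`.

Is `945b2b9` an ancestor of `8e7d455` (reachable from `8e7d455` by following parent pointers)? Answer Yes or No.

No

Ancestors of 8e7d455: {120dc65, 18bf7f1, 66e6086, 8e7d455}.
945b2b9 is not in that set, so it is not an ancestor of 8e7d455.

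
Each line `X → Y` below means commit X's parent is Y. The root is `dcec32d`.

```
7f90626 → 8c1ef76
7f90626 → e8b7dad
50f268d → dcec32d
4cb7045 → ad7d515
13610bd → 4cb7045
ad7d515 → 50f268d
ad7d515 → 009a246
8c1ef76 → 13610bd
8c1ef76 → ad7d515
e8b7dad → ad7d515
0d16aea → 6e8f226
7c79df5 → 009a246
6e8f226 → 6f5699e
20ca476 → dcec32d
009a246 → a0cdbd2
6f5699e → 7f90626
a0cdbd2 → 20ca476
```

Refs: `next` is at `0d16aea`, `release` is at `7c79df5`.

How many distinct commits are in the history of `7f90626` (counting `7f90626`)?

Walking parent pointers from 7f90626: reachable set = {009a246, 13610bd, 20ca476, 4cb7045, 50f268d, 7f90626, 8c1ef76, a0cdbd2, ad7d515, dcec32d, e8b7dad}.
That is 11 commits.

11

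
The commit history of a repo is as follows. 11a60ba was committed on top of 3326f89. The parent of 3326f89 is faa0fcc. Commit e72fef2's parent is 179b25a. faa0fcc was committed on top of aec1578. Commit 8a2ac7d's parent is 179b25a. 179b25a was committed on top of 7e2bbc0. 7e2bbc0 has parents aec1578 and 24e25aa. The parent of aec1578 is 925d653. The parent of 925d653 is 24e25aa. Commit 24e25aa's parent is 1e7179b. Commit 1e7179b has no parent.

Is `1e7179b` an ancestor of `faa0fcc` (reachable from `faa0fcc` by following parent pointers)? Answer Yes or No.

Ancestors of faa0fcc (commits reachable by following parents): {1e7179b, 24e25aa, 925d653, aec1578, faa0fcc}.
1e7179b is in that set, so it is an ancestor of faa0fcc.

Yes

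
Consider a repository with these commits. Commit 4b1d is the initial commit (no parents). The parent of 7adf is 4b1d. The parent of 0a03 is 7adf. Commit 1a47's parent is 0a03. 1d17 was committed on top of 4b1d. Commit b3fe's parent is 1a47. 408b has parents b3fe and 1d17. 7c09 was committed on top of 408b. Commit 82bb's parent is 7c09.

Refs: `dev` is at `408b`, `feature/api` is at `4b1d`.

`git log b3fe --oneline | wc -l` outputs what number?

Walking parent pointers from b3fe: reachable set = {0a03, 1a47, 4b1d, 7adf, b3fe}.
That is 5 commits.

5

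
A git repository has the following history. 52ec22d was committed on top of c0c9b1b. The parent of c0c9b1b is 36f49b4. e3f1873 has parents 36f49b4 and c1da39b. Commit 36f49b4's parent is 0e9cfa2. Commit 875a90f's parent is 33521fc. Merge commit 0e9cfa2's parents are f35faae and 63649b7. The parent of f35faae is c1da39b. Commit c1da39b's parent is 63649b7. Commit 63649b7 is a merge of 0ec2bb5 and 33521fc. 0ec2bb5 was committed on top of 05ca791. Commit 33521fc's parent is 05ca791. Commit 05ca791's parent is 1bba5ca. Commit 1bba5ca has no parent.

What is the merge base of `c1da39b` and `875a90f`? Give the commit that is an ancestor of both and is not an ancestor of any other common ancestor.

Ancestors of c1da39b: {05ca791, 0ec2bb5, 1bba5ca, 33521fc, 63649b7, c1da39b}.
Ancestors of 875a90f: {05ca791, 1bba5ca, 33521fc, 875a90f}.
Common ancestors: {05ca791, 1bba5ca, 33521fc}.
Among these, 33521fc is not an ancestor of any other common ancestor — it is the merge base.

33521fc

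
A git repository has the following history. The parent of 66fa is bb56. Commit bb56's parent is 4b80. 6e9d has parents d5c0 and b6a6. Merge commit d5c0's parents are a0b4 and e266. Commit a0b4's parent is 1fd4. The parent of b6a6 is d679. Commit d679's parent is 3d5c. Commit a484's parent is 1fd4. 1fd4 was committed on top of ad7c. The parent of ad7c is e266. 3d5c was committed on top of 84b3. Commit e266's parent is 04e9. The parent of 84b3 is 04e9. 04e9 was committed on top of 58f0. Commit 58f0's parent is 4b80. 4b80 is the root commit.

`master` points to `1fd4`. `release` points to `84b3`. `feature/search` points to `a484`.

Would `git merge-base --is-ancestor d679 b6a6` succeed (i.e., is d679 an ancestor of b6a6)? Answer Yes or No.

Ancestors of b6a6 (commits reachable by following parents): {04e9, 3d5c, 4b80, 58f0, 84b3, b6a6, d679}.
d679 is in that set, so it is an ancestor of b6a6.

Yes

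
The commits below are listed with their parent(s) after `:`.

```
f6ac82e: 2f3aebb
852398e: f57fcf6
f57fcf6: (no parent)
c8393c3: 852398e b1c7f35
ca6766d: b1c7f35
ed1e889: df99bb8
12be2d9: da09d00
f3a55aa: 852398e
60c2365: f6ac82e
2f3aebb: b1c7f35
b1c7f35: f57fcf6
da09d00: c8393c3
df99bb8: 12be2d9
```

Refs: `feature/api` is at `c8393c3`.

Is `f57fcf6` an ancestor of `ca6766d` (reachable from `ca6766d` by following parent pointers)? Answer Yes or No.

Yes

Ancestors of ca6766d (commits reachable by following parents): {b1c7f35, ca6766d, f57fcf6}.
f57fcf6 is in that set, so it is an ancestor of ca6766d.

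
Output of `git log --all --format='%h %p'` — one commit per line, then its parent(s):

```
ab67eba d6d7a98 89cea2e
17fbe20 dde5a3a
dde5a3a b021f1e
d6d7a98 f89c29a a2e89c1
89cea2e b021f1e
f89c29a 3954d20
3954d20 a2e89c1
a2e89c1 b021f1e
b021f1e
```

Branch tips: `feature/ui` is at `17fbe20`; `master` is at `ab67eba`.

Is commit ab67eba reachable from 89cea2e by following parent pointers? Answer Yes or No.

Ancestors of 89cea2e: {89cea2e, b021f1e}.
ab67eba is not in that set, so it is not an ancestor of 89cea2e.

No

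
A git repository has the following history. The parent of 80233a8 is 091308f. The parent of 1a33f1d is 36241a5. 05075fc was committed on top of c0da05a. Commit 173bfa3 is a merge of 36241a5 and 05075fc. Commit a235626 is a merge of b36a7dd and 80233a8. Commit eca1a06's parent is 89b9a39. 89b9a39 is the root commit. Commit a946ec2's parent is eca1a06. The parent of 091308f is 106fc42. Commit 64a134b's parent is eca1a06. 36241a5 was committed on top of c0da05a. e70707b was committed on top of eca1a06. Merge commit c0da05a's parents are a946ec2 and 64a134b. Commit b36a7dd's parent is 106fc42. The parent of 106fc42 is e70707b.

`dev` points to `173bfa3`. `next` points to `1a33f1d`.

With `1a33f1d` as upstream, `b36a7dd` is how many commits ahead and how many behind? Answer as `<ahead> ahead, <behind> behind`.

3 ahead, 5 behind

Reachable from b36a7dd: {106fc42, 89b9a39, b36a7dd, e70707b, eca1a06}.
Reachable from 1a33f1d: {1a33f1d, 36241a5, 64a134b, 89b9a39, a946ec2, c0da05a, eca1a06}.
Only in b36a7dd's history (ahead): {106fc42, b36a7dd, e70707b} — 3.
Only in 1a33f1d's history (behind): {1a33f1d, 36241a5, 64a134b, a946ec2, c0da05a} — 5.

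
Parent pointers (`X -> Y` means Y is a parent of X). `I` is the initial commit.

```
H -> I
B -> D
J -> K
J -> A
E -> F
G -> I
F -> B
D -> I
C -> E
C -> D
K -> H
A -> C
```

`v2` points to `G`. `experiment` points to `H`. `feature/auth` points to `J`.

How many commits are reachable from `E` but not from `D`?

Reachable from E: {B, D, E, F, I}.
Reachable from D: {D, I}.
In E's history but not D's: {B, E, F} — 3 commits.

3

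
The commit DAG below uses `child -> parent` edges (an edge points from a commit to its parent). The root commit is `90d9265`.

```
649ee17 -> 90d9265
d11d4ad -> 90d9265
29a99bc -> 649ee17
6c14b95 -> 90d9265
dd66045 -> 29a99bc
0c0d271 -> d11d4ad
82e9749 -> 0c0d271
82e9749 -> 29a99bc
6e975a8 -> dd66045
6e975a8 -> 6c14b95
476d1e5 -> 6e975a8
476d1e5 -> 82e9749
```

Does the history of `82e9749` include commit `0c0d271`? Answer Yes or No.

Ancestors of 82e9749 (commits reachable by following parents): {0c0d271, 29a99bc, 649ee17, 82e9749, 90d9265, d11d4ad}.
0c0d271 is in that set, so it is an ancestor of 82e9749.

Yes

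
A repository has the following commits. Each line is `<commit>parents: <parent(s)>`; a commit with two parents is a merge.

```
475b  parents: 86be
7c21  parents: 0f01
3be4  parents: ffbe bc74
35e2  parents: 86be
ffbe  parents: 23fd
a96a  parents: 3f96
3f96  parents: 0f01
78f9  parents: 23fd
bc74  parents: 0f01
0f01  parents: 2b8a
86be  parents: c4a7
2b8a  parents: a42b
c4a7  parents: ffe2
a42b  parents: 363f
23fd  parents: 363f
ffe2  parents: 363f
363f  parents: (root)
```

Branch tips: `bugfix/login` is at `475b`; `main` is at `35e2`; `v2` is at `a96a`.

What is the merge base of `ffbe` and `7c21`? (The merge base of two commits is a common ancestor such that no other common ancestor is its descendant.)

363f

Ancestors of ffbe: {23fd, 363f, ffbe}.
Ancestors of 7c21: {0f01, 2b8a, 363f, 7c21, a42b}.
Common ancestors: {363f}.
The only common ancestor is 363f, so it is the merge base.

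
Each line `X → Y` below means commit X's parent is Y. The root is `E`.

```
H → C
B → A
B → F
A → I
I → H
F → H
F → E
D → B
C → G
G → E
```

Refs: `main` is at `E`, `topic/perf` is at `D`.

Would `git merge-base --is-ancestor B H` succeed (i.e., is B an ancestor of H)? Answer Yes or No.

Ancestors of H: {C, E, G, H}.
B is not in that set, so it is not an ancestor of H.

No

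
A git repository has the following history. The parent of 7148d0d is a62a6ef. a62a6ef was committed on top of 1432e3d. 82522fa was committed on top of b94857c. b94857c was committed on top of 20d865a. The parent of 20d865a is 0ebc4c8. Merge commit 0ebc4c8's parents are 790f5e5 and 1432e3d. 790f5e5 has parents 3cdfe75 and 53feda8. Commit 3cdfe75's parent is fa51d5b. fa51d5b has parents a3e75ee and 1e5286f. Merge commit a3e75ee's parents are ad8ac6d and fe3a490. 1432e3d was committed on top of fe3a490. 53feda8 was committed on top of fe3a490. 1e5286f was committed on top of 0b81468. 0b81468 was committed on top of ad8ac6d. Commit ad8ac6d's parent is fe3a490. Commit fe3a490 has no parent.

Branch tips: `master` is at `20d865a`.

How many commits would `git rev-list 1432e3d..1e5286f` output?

3

Reachable from 1e5286f: {0b81468, 1e5286f, ad8ac6d, fe3a490}.
Reachable from 1432e3d: {1432e3d, fe3a490}.
In 1e5286f's history but not 1432e3d's: {0b81468, 1e5286f, ad8ac6d} — 3 commits.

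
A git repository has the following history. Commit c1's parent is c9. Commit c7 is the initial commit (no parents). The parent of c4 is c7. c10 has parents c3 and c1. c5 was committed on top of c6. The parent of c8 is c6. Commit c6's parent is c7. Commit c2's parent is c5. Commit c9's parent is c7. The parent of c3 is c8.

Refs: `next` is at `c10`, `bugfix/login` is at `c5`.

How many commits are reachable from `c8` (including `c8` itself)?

Walking parent pointers from c8: reachable set = {c6, c7, c8}.
That is 3 commits.

3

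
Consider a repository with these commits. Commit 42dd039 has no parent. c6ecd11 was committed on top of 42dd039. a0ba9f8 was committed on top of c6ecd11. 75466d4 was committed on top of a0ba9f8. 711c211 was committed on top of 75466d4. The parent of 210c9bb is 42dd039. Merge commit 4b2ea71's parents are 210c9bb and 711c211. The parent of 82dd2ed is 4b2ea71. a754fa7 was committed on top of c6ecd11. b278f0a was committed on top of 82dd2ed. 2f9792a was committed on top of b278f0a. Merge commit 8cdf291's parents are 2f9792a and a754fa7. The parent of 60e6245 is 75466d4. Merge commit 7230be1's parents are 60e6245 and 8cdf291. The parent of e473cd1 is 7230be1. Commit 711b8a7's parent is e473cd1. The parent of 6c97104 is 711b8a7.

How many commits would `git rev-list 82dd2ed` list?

Walking parent pointers from 82dd2ed: reachable set = {210c9bb, 42dd039, 4b2ea71, 711c211, 75466d4, 82dd2ed, a0ba9f8, c6ecd11}.
That is 8 commits.

8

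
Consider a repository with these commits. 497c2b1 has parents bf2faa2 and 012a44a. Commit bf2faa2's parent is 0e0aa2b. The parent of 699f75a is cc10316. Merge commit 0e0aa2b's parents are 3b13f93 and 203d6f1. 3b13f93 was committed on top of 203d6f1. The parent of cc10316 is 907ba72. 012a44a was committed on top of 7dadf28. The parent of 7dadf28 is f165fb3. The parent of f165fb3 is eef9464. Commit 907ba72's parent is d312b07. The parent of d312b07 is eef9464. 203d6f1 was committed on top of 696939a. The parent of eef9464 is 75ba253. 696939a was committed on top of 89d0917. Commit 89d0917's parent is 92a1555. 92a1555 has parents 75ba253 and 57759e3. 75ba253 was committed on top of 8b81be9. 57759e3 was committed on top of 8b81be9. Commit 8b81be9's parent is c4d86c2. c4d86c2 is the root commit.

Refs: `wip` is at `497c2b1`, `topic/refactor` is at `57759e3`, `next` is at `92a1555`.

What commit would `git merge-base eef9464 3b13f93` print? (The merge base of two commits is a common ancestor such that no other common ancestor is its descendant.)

75ba253

Ancestors of eef9464: {75ba253, 8b81be9, c4d86c2, eef9464}.
Ancestors of 3b13f93: {203d6f1, 3b13f93, 57759e3, 696939a, 75ba253, 89d0917, 8b81be9, 92a1555, c4d86c2}.
Common ancestors: {75ba253, 8b81be9, c4d86c2}.
Among these, 75ba253 is not an ancestor of any other common ancestor — it is the merge base.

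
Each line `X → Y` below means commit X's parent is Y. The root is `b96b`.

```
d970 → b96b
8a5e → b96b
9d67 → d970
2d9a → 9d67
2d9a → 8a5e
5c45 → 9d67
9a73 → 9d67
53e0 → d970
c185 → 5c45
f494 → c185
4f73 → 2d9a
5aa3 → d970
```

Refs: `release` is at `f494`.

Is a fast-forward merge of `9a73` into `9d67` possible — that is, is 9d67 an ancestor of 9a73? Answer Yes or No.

A fast-forward from 9d67 to 9a73 is possible iff 9d67 is an ancestor of 9a73.
Ancestors of 9a73: {9a73, 9d67, b96b, d970}.
9d67 is among them, so fast-forward is possible.

Yes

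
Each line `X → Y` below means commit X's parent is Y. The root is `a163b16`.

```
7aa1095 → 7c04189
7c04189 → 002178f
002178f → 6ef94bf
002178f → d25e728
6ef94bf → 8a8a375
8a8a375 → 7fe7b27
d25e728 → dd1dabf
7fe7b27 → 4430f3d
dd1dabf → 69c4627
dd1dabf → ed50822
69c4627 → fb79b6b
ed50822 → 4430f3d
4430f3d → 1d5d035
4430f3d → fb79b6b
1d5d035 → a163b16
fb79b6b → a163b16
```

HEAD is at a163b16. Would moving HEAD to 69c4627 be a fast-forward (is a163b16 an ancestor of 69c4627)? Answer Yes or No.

A fast-forward from a163b16 to 69c4627 is possible iff a163b16 is an ancestor of 69c4627.
Ancestors of 69c4627: {69c4627, a163b16, fb79b6b}.
a163b16 is among them, so fast-forward is possible.

Yes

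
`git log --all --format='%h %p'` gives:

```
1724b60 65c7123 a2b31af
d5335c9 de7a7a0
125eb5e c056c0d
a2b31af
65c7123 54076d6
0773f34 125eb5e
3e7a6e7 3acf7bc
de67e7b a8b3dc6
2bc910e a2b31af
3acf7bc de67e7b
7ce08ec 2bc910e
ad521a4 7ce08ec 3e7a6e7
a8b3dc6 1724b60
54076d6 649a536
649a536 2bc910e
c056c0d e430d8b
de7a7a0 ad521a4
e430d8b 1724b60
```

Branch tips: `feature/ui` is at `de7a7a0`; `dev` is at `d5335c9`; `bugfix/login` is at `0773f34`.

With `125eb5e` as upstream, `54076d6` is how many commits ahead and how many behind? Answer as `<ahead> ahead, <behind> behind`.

0 ahead, 5 behind

Reachable from 54076d6: {2bc910e, 54076d6, 649a536, a2b31af}.
Reachable from 125eb5e: {125eb5e, 1724b60, 2bc910e, 54076d6, 649a536, 65c7123, a2b31af, c056c0d, e430d8b}.
Only in 54076d6's history (ahead): {} — 0.
Only in 125eb5e's history (behind): {125eb5e, 1724b60, 65c7123, c056c0d, e430d8b} — 5.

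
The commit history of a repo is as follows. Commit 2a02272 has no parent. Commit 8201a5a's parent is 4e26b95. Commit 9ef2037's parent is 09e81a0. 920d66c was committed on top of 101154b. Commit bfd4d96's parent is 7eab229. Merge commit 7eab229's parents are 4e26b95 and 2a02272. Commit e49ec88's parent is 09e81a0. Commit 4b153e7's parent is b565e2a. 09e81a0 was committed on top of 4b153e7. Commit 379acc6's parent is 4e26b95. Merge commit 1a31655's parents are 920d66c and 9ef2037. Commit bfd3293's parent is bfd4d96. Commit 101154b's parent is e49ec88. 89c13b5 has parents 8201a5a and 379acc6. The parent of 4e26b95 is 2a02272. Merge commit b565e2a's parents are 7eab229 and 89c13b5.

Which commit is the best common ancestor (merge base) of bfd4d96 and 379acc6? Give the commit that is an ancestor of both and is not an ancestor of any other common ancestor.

Ancestors of bfd4d96: {2a02272, 4e26b95, 7eab229, bfd4d96}.
Ancestors of 379acc6: {2a02272, 379acc6, 4e26b95}.
Common ancestors: {2a02272, 4e26b95}.
Among these, 4e26b95 is not an ancestor of any other common ancestor — it is the merge base.

4e26b95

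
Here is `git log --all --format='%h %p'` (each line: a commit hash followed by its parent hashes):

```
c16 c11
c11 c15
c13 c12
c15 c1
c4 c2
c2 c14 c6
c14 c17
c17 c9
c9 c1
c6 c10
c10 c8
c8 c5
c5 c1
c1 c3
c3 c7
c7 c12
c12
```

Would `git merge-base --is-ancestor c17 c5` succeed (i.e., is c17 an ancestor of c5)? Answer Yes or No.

Ancestors of c5: {c1, c12, c3, c5, c7}.
c17 is not in that set, so it is not an ancestor of c5.

No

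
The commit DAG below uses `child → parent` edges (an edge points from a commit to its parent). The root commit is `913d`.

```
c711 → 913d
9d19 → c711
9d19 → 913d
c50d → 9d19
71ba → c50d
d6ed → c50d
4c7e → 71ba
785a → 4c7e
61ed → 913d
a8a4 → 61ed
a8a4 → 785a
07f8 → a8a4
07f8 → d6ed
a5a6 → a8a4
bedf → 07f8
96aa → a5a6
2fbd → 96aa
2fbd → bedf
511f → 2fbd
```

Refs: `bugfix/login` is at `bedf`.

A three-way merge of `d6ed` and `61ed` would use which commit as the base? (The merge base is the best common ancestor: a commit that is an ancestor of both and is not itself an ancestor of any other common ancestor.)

Ancestors of d6ed: {913d, 9d19, c50d, c711, d6ed}.
Ancestors of 61ed: {61ed, 913d}.
Common ancestors: {913d}.
The only common ancestor is 913d, so it is the merge base.

913d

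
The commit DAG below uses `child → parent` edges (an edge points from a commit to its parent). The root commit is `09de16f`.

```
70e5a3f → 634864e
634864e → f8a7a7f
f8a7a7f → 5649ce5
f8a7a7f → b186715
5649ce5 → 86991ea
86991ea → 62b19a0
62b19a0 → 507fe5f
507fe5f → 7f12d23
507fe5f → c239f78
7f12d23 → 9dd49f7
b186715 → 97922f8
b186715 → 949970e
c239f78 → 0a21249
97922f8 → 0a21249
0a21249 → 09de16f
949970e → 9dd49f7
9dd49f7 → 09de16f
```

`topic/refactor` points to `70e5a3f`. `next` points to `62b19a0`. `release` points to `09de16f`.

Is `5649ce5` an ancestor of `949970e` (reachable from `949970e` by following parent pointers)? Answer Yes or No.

Ancestors of 949970e: {09de16f, 949970e, 9dd49f7}.
5649ce5 is not in that set, so it is not an ancestor of 949970e.

No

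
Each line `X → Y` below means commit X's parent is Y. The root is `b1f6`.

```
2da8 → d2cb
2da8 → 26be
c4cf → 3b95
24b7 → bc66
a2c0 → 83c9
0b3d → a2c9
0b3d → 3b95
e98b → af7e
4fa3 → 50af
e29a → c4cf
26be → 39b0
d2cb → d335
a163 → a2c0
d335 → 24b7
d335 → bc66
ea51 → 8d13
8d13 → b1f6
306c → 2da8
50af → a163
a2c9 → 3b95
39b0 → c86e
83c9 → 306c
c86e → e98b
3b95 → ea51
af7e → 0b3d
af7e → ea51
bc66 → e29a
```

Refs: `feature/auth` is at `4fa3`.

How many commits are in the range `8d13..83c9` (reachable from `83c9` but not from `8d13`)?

Reachable from 83c9: {0b3d, 24b7, 26be, 2da8, 306c, 39b0, 3b95, 83c9, 8d13, a2c9, af7e, b1f6, bc66, c4cf, c86e, d2cb, d335, e29a, e98b, ea51}.
Reachable from 8d13: {8d13, b1f6}.
In 83c9's history but not 8d13's: {0b3d, 24b7, 26be, 2da8, 306c, 39b0, 3b95, 83c9, a2c9, af7e, bc66, c4cf, c86e, d2cb, d335, e29a, e98b, ea51} — 18 commits.

18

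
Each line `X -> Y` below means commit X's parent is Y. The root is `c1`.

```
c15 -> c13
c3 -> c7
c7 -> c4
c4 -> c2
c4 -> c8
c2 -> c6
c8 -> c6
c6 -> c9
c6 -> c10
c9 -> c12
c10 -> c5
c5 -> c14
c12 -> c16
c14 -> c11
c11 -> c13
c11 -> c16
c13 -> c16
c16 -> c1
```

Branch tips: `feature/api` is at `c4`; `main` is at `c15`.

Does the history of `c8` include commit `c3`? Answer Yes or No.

Ancestors of c8: {c1, c10, c11, c12, c13, c14, c16, c5, c6, c8, c9}.
c3 is not in that set, so it is not an ancestor of c8.

No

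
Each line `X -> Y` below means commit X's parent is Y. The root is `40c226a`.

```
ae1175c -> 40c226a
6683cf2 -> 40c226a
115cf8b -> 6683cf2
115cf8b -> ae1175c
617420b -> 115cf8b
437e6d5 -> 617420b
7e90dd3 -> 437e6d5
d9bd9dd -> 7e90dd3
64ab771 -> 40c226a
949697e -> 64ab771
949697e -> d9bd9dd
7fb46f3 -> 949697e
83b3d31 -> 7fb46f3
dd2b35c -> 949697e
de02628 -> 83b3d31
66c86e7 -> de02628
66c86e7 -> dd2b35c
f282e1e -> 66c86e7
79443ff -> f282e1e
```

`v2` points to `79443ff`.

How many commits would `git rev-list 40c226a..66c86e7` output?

Reachable from 66c86e7: {115cf8b, 40c226a, 437e6d5, 617420b, 64ab771, 6683cf2, 66c86e7, 7e90dd3, 7fb46f3, 83b3d31, 949697e, ae1175c, d9bd9dd, dd2b35c, de02628}.
Reachable from 40c226a: {40c226a}.
In 66c86e7's history but not 40c226a's: {115cf8b, 437e6d5, 617420b, 64ab771, 6683cf2, 66c86e7, 7e90dd3, 7fb46f3, 83b3d31, 949697e, ae1175c, d9bd9dd, dd2b35c, de02628} — 14 commits.

14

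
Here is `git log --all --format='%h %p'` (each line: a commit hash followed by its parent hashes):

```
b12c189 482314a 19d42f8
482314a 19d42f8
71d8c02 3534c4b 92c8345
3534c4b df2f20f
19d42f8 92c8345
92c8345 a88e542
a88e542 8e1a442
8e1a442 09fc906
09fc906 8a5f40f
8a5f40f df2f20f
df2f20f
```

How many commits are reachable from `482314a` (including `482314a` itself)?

Walking parent pointers from 482314a: reachable set = {09fc906, 19d42f8, 482314a, 8a5f40f, 8e1a442, 92c8345, a88e542, df2f20f}.
That is 8 commits.

8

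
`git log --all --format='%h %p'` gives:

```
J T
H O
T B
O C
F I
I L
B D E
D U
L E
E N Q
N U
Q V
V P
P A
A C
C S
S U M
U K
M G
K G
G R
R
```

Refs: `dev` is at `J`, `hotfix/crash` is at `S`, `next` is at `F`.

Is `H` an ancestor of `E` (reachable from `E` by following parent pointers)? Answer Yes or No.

Ancestors of E: {A, C, E, G, K, M, N, P, Q, R, S, U, V}.
H is not in that set, so it is not an ancestor of E.

No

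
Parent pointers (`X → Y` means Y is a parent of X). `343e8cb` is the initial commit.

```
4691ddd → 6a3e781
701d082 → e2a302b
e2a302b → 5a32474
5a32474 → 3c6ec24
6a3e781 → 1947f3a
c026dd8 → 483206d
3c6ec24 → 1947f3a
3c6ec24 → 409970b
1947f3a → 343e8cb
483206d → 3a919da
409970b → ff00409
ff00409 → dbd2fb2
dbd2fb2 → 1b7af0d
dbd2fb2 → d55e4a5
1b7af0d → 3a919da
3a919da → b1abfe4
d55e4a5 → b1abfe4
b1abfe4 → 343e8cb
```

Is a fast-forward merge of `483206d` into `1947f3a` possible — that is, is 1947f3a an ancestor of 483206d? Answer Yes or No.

A fast-forward from 1947f3a to 483206d is possible iff 1947f3a is an ancestor of 483206d.
Ancestors of 483206d: {343e8cb, 3a919da, 483206d, b1abfe4}.
1947f3a is not among them, so fast-forward is not possible.

No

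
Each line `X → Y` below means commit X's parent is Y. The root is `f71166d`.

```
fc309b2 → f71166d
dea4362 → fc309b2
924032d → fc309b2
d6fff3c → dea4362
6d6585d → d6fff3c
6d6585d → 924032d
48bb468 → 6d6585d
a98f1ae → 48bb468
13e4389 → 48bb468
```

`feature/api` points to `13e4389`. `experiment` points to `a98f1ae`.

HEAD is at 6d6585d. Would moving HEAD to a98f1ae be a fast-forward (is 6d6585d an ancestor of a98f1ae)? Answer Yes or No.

Yes

A fast-forward from 6d6585d to a98f1ae is possible iff 6d6585d is an ancestor of a98f1ae.
Ancestors of a98f1ae: {48bb468, 6d6585d, 924032d, a98f1ae, d6fff3c, dea4362, f71166d, fc309b2}.
6d6585d is among them, so fast-forward is possible.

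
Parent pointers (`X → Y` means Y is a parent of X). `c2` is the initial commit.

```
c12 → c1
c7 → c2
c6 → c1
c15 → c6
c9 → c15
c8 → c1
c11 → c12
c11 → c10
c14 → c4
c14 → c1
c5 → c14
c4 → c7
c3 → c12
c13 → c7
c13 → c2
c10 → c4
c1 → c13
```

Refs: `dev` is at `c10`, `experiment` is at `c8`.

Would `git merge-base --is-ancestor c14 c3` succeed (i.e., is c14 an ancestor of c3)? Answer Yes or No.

Ancestors of c3: {c1, c12, c13, c2, c3, c7}.
c14 is not in that set, so it is not an ancestor of c3.

No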